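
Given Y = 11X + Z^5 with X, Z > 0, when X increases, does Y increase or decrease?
Y increases

Taking the partial derivative:
∂Y/∂X = 11

∂Y/∂X = 11 > 0 (assuming positive values)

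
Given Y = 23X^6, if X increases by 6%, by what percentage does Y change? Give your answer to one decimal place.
41.9%

For Y = 23X^6:
If X → X(1 + 0.06)
Then Y → Y · (1 + 0.06)^6
     ≈ Y · 1.4185

Percentage change = ((1 + 0.06)^6 − 1) × 100% ≈ 41.9%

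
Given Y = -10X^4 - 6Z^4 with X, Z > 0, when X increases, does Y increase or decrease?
Y decreases

Taking the partial derivative:
∂Y/∂X = -40X^3

∂Y/∂X = -40X^3 < 0 (assuming positive values)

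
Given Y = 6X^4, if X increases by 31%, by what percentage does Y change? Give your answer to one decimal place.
194.5%

For Y = 6X^4:
If X → X(1 + 0.31)
Then Y → Y · (1 + 0.31)^4
     ≈ Y · 2.9450

Percentage change = ((1 + 0.31)^4 − 1) × 100% ≈ 194.5%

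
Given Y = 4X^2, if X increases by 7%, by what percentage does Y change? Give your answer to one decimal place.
14.5%

For Y = 4X^2:
If X → X(1 + 0.07)
Then Y → Y · (1 + 0.07)^2
     = Y · 1.1449

Percentage change = ((1 + 0.07)^2 − 1) × 100% ≈ 14.5%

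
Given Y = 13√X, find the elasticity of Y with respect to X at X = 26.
Elasticity = 1/2

Elasticity = (dY/dX) · (X/Y)

dY/dX = 13/(2·√X)
At X = 26: dY/dX = √26/4, Y = 13·√26

Elasticity = (√26/4) · (26 / (13·√26)) = 1/2

Interpretation: for a small percentage change in X, the percentage change in Y is approximately 0.50 times as large.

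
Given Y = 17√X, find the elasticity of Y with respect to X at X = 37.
Elasticity = 1/2

Elasticity = (dY/dX) · (X/Y)

dY/dX = 17/(2·√X)
At X = 37: dY/dX = 17·√37/74, Y = 17·√37

Elasticity = (17·√37/74) · (37 / (17·√37)) = 1/2

Interpretation: for a small percentage change in X, the percentage change in Y is approximately 0.50 times as large.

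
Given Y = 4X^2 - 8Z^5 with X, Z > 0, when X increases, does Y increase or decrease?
Y increases

Taking the partial derivative:
∂Y/∂X = 8X

∂Y/∂X = 8X > 0 (assuming positive values)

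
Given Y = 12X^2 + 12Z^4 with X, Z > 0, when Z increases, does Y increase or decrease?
Y increases

Taking the partial derivative:
∂Y/∂Z = 48Z^3

∂Y/∂Z = 48Z^3 > 0 (assuming positive values)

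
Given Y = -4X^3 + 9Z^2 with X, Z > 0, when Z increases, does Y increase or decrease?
Y increases

Taking the partial derivative:
∂Y/∂Z = 18Z

∂Y/∂Z = 18Z > 0 (assuming positive values)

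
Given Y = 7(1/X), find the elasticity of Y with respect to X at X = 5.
Elasticity = -1

Elasticity = (dY/dX) · (X/Y)

dY/dX = -7/X²
At X = 5: dY/dX = -7/25, Y = 7/5

Elasticity = (-7/25) · (5 / (7/5)) = -1

Interpretation: for a small percentage change in X, the percentage change in Y is approximately -1.00 times as large.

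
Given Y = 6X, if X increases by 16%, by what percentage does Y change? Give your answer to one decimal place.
16.0%

For Y = 6X:
If X → X(1 + 0.16)
Then Y → Y · (1 + 0.16)^1
     = Y · 1.1600

Percentage change = ((1 + 0.16)^1 − 1) × 100% = 16.0%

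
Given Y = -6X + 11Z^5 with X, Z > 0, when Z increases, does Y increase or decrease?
Y increases

Taking the partial derivative:
∂Y/∂Z = 55Z^4

∂Y/∂Z = 55Z^4 > 0 (assuming positive values)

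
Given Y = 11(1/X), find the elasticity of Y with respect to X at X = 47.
Elasticity = -1

Elasticity = (dY/dX) · (X/Y)

dY/dX = -11/X²
At X = 47: dY/dX = -11/2209, Y = 11/47

Elasticity = (-11/2209) · (47 / (11/47)) = -1

Interpretation: for a small percentage change in X, the percentage change in Y is approximately -1.00 times as large.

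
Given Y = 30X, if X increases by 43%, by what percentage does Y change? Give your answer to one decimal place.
43.0%

For Y = 30X:
If X → X(1 + 0.43)
Then Y → Y · (1 + 0.43)^1
     = Y · 1.4300

Percentage change = ((1 + 0.43)^1 − 1) × 100% = 43.0%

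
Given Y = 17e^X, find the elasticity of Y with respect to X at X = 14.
Elasticity = 14

Elasticity = (dY/dX) · (X/Y)

dY/dX = 17·e^X
At X = 14: dY/dX = 17·e^14, Y = 17·e^14

Elasticity = (17·e^14) · (14 / (17·e^14)) = 14

Interpretation: for a small percentage change in X, the percentage change in Y is approximately 14.00 times as large.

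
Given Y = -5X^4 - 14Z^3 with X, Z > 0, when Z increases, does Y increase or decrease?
Y decreases

Taking the partial derivative:
∂Y/∂Z = -42Z^2

∂Y/∂Z = -42Z^2 < 0 (assuming positive values)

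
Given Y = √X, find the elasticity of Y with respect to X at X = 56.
Elasticity = 1/2

Elasticity = (dY/dX) · (X/Y)

dY/dX = 1/(2·√X)
At X = 56: dY/dX = √14/56, Y = 2·√14

Elasticity = (√14/56) · (56 / (2·√14)) = 1/2

Interpretation: for a small percentage change in X, the percentage change in Y is approximately 0.50 times as large.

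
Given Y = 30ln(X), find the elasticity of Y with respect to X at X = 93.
Elasticity = 1/ln(93) ≈ 0.2206

Elasticity = (dY/dX) · (X/Y)

dY/dX = 30/X
At X = 93: dY/dX = 10/31, Y = 30·ln(93)

Elasticity = (10/31) · (93 / (30·ln(93))) = 1/ln(93) ≈ 0.2206

Interpretation: for a small percentage change in X, the percentage change in Y is approximately 0.22 times as large.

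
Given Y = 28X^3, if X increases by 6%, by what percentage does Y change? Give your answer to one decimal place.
19.1%

For Y = 28X^3:
If X → X(1 + 0.06)
Then Y → Y · (1 + 0.06)^3
     ≈ Y · 1.1910

Percentage change = ((1 + 0.06)^3 − 1) × 100% ≈ 19.1%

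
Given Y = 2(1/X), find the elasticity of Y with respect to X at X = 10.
Elasticity = -1

Elasticity = (dY/dX) · (X/Y)

dY/dX = -2/X²
At X = 10: dY/dX = -1/50, Y = 1/5

Elasticity = (-1/50) · (10 / (1/5)) = -1

Interpretation: for a small percentage change in X, the percentage change in Y is approximately -1.00 times as large.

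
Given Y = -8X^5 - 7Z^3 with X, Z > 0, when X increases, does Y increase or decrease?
Y decreases

Taking the partial derivative:
∂Y/∂X = -40X^4

∂Y/∂X = -40X^4 < 0 (assuming positive values)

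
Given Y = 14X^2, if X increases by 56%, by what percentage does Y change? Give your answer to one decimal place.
143.4%

For Y = 14X^2:
If X → X(1 + 0.56)
Then Y → Y · (1 + 0.56)^2
     = Y · 2.4336

Percentage change = ((1 + 0.56)^2 − 1) × 100% ≈ 143.4%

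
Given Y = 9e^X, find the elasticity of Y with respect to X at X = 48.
Elasticity = 48

Elasticity = (dY/dX) · (X/Y)

dY/dX = 9·e^X
At X = 48: dY/dX = 9·e^48, Y = 9·e^48

Elasticity = (9·e^48) · (48 / (9·e^48)) = 48

Interpretation: for a small percentage change in X, the percentage change in Y is approximately 48.00 times as large.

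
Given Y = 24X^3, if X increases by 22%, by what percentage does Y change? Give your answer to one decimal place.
81.6%

For Y = 24X^3:
If X → X(1 + 0.22)
Then Y → Y · (1 + 0.22)^3
     ≈ Y · 1.8158

Percentage change = ((1 + 0.22)^3 − 1) × 100% ≈ 81.6%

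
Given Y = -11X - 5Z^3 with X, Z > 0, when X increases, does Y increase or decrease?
Y decreases

Taking the partial derivative:
∂Y/∂X = -11

∂Y/∂X = -11 < 0 (assuming positive values)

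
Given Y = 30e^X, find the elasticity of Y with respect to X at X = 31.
Elasticity = 31

Elasticity = (dY/dX) · (X/Y)

dY/dX = 30·e^X
At X = 31: dY/dX = 30·e^31, Y = 30·e^31

Elasticity = (30·e^31) · (31 / (30·e^31)) = 31

Interpretation: for a small percentage change in X, the percentage change in Y is approximately 31.00 times as large.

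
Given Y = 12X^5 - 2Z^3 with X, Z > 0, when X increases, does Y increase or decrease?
Y increases

Taking the partial derivative:
∂Y/∂X = 60X^4

∂Y/∂X = 60X^4 > 0 (assuming positive values)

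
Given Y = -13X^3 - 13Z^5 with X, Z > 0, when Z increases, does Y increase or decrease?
Y decreases

Taking the partial derivative:
∂Y/∂Z = -65Z^4

∂Y/∂Z = -65Z^4 < 0 (assuming positive values)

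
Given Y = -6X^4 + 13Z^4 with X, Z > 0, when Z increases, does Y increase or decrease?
Y increases

Taking the partial derivative:
∂Y/∂Z = 52Z^3

∂Y/∂Z = 52Z^3 > 0 (assuming positive values)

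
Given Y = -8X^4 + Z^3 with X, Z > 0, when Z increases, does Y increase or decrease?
Y increases

Taking the partial derivative:
∂Y/∂Z = 3Z^2

∂Y/∂Z = 3Z^2 > 0 (assuming positive values)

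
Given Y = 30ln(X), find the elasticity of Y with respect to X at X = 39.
Elasticity = 1/ln(39) ≈ 0.2730

Elasticity = (dY/dX) · (X/Y)

dY/dX = 30/X
At X = 39: dY/dX = 10/13, Y = 30·ln(39)

Elasticity = (10/13) · (39 / (30·ln(39))) = 1/ln(39) ≈ 0.2730

Interpretation: for a small percentage change in X, the percentage change in Y is approximately 0.27 times as large.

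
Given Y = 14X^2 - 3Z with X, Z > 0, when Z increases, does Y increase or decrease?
Y decreases

Taking the partial derivative:
∂Y/∂Z = -3

∂Y/∂Z = -3 < 0 (assuming positive values)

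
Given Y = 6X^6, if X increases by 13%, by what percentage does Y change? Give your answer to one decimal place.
108.2%

For Y = 6X^6:
If X → X(1 + 0.13)
Then Y → Y · (1 + 0.13)^6
     ≈ Y · 2.0820

Percentage change = ((1 + 0.13)^6 − 1) × 100% ≈ 108.2%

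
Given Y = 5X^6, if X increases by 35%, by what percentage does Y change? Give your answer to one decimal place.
505.3%

For Y = 5X^6:
If X → X(1 + 0.35)
Then Y → Y · (1 + 0.35)^6
     ≈ Y · 6.0534

Percentage change = ((1 + 0.35)^6 − 1) × 100% ≈ 505.3%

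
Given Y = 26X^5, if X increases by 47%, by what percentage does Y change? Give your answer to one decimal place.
586.4%

For Y = 26X^5:
If X → X(1 + 0.47)
Then Y → Y · (1 + 0.47)^5
     ≈ Y · 6.8641

Percentage change = ((1 + 0.47)^5 − 1) × 100% ≈ 586.4%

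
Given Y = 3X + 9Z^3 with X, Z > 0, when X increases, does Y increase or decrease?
Y increases

Taking the partial derivative:
∂Y/∂X = 3

∂Y/∂X = 3 > 0 (assuming positive values)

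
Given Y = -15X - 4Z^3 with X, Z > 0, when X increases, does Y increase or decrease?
Y decreases

Taking the partial derivative:
∂Y/∂X = -15

∂Y/∂X = -15 < 0 (assuming positive values)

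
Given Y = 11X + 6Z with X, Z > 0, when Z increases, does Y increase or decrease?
Y increases

Taking the partial derivative:
∂Y/∂Z = 6

∂Y/∂Z = 6 > 0 (assuming positive values)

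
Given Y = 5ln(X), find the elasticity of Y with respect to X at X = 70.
Elasticity = 1/ln(70) ≈ 0.2354

Elasticity = (dY/dX) · (X/Y)

dY/dX = 5/X
At X = 70: dY/dX = 1/14, Y = 5·ln(70)

Elasticity = (1/14) · (70 / (5·ln(70))) = 1/ln(70) ≈ 0.2354

Interpretation: for a small percentage change in X, the percentage change in Y is approximately 0.24 times as large.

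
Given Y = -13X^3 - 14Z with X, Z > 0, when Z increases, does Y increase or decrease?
Y decreases

Taking the partial derivative:
∂Y/∂Z = -14

∂Y/∂Z = -14 < 0 (assuming positive values)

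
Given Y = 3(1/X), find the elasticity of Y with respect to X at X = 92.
Elasticity = -1

Elasticity = (dY/dX) · (X/Y)

dY/dX = -3/X²
At X = 92: dY/dX = -3/8464, Y = 3/92

Elasticity = (-3/8464) · (92 / (3/92)) = -1

Interpretation: for a small percentage change in X, the percentage change in Y is approximately -1.00 times as large.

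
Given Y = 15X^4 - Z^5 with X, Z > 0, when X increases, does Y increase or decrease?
Y increases

Taking the partial derivative:
∂Y/∂X = 60X^3

∂Y/∂X = 60X^3 > 0 (assuming positive values)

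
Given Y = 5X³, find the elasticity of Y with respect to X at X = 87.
Elasticity = 3

Elasticity = (dY/dX) · (X/Y)

dY/dX = 15·X²
At X = 87: dY/dX = 113535, Y = 3292515

Elasticity = 113535 · (87 / 3292515) = 3

Interpretation: for a small percentage change in X, the percentage change in Y is approximately 3.00 times as large.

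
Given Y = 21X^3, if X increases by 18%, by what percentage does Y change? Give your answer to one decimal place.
64.3%

For Y = 21X^3:
If X → X(1 + 0.18)
Then Y → Y · (1 + 0.18)^3
     ≈ Y · 1.6430

Percentage change = ((1 + 0.18)^3 − 1) × 100% ≈ 64.3%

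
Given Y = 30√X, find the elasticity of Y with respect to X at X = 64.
Elasticity = 1/2

Elasticity = (dY/dX) · (X/Y)

dY/dX = 15/√X
At X = 64: dY/dX = 15/8, Y = 240

Elasticity = (15/8) · (64 / 240) = 1/2

Interpretation: for a small percentage change in X, the percentage change in Y is approximately 0.50 times as large.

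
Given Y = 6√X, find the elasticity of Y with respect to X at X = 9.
Elasticity = 1/2

Elasticity = (dY/dX) · (X/Y)

dY/dX = 3/√X
At X = 9: dY/dX = 1, Y = 18

Elasticity = 1 · (9 / 18) = 1/2

Interpretation: for a small percentage change in X, the percentage change in Y is approximately 0.50 times as large.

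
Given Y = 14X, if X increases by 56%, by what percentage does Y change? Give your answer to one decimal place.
56.0%

For Y = 14X:
If X → X(1 + 0.56)
Then Y → Y · (1 + 0.56)^1
     = Y · 1.5600

Percentage change = ((1 + 0.56)^1 − 1) × 100% = 56.0%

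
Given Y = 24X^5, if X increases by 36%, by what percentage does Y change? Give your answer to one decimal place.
365.3%

For Y = 24X^5:
If X → X(1 + 0.36)
Then Y → Y · (1 + 0.36)^5
     ≈ Y · 4.6526

Percentage change = ((1 + 0.36)^5 − 1) × 100% ≈ 365.3%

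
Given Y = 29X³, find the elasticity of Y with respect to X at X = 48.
Elasticity = 3

Elasticity = (dY/dX) · (X/Y)

dY/dX = 87·X²
At X = 48: dY/dX = 200448, Y = 3207168

Elasticity = 200448 · (48 / 3207168) = 3

Interpretation: for a small percentage change in X, the percentage change in Y is approximately 3.00 times as large.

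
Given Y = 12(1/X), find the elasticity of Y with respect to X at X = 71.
Elasticity = -1

Elasticity = (dY/dX) · (X/Y)

dY/dX = -12/X²
At X = 71: dY/dX = -12/5041, Y = 12/71

Elasticity = (-12/5041) · (71 / (12/71)) = -1

Interpretation: for a small percentage change in X, the percentage change in Y is approximately -1.00 times as large.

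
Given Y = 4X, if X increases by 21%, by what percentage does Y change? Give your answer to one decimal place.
21.0%

For Y = 4X:
If X → X(1 + 0.21)
Then Y → Y · (1 + 0.21)^1
     = Y · 1.2100

Percentage change = ((1 + 0.21)^1 − 1) × 100% = 21.0%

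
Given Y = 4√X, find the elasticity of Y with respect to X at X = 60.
Elasticity = 1/2

Elasticity = (dY/dX) · (X/Y)

dY/dX = 2/√X
At X = 60: dY/dX = √15/15, Y = 8·√15

Elasticity = (√15/15) · (60 / (8·√15)) = 1/2

Interpretation: for a small percentage change in X, the percentage change in Y is approximately 0.50 times as large.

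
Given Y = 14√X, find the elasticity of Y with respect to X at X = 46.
Elasticity = 1/2

Elasticity = (dY/dX) · (X/Y)

dY/dX = 7/√X
At X = 46: dY/dX = 7·√46/46, Y = 14·√46

Elasticity = (7·√46/46) · (46 / (14·√46)) = 1/2

Interpretation: for a small percentage change in X, the percentage change in Y is approximately 0.50 times as large.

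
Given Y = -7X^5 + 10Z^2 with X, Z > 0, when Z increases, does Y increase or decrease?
Y increases

Taking the partial derivative:
∂Y/∂Z = 20Z

∂Y/∂Z = 20Z > 0 (assuming positive values)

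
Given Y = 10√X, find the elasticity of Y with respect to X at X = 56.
Elasticity = 1/2

Elasticity = (dY/dX) · (X/Y)

dY/dX = 5/√X
At X = 56: dY/dX = 5·√14/28, Y = 20·√14

Elasticity = (5·√14/28) · (56 / (20·√14)) = 1/2

Interpretation: for a small percentage change in X, the percentage change in Y is approximately 0.50 times as large.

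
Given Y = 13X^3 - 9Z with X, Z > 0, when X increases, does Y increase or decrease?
Y increases

Taking the partial derivative:
∂Y/∂X = 39X^2

∂Y/∂X = 39X^2 > 0 (assuming positive values)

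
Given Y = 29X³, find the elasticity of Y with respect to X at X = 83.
Elasticity = 3

Elasticity = (dY/dX) · (X/Y)

dY/dX = 87·X²
At X = 83: dY/dX = 599343, Y = 16581823

Elasticity = 599343 · (83 / 16581823) = 3

Interpretation: for a small percentage change in X, the percentage change in Y is approximately 3.00 times as large.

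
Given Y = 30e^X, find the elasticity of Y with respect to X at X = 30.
Elasticity = 30

Elasticity = (dY/dX) · (X/Y)

dY/dX = 30·e^X
At X = 30: dY/dX = 30·e^30, Y = 30·e^30

Elasticity = (30·e^30) · (30 / (30·e^30)) = 30

Interpretation: for a small percentage change in X, the percentage change in Y is approximately 30.00 times as large.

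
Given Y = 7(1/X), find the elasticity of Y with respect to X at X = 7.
Elasticity = -1

Elasticity = (dY/dX) · (X/Y)

dY/dX = -7/X²
At X = 7: dY/dX = -1/7, Y = 1

Elasticity = (-1/7) · (7 / 1) = -1

Interpretation: for a small percentage change in X, the percentage change in Y is approximately -1.00 times as large.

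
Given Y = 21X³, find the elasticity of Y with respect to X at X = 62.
Elasticity = 3

Elasticity = (dY/dX) · (X/Y)

dY/dX = 63·X²
At X = 62: dY/dX = 242172, Y = 5004888

Elasticity = 242172 · (62 / 5004888) = 3

Interpretation: for a small percentage change in X, the percentage change in Y is approximately 3.00 times as large.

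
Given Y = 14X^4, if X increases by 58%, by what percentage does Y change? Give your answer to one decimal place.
523.2%

For Y = 14X^4:
If X → X(1 + 0.58)
Then Y → Y · (1 + 0.58)^4
     ≈ Y · 6.2320

Percentage change = ((1 + 0.58)^4 − 1) × 100% ≈ 523.2%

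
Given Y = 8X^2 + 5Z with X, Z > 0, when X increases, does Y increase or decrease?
Y increases

Taking the partial derivative:
∂Y/∂X = 16X

∂Y/∂X = 16X > 0 (assuming positive values)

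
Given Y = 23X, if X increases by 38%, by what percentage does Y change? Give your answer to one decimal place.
38.0%

For Y = 23X:
If X → X(1 + 0.38)
Then Y → Y · (1 + 0.38)^1
     = Y · 1.3800

Percentage change = ((1 + 0.38)^1 − 1) × 100% = 38.0%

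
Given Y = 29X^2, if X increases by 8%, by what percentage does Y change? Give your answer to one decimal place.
16.6%

For Y = 29X^2:
If X → X(1 + 0.08)
Then Y → Y · (1 + 0.08)^2
     = Y · 1.1664

Percentage change = ((1 + 0.08)^2 − 1) × 100% ≈ 16.6%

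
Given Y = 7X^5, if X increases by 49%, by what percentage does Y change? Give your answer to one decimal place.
634.4%

For Y = 7X^5:
If X → X(1 + 0.49)
Then Y → Y · (1 + 0.49)^5
     ≈ Y · 7.3440

Percentage change = ((1 + 0.49)^5 − 1) × 100% ≈ 634.4%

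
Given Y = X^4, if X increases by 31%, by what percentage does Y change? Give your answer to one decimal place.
194.5%

For Y = X^4:
If X → X(1 + 0.31)
Then Y → Y · (1 + 0.31)^4
     ≈ Y · 2.9450

Percentage change = ((1 + 0.31)^4 − 1) × 100% ≈ 194.5%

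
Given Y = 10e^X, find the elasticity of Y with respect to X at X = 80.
Elasticity = 80

Elasticity = (dY/dX) · (X/Y)

dY/dX = 10·e^X
At X = 80: dY/dX = 10·e^80, Y = 10·e^80

Elasticity = (10·e^80) · (80 / (10·e^80)) = 80

Interpretation: for a small percentage change in X, the percentage change in Y is approximately 80.00 times as large.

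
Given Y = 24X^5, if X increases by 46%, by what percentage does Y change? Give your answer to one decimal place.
563.4%

For Y = 24X^5:
If X → X(1 + 0.46)
Then Y → Y · (1 + 0.46)^5
     ≈ Y · 6.6338

Percentage change = ((1 + 0.46)^5 − 1) × 100% ≈ 563.4%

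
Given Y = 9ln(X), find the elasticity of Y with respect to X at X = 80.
Elasticity = 1/ln(80) ≈ 0.2282

Elasticity = (dY/dX) · (X/Y)

dY/dX = 9/X
At X = 80: dY/dX = 9/80, Y = 9·ln(80)

Elasticity = (9/80) · (80 / (9·ln(80))) = 1/ln(80) ≈ 0.2282

Interpretation: for a small percentage change in X, the percentage change in Y is approximately 0.23 times as large.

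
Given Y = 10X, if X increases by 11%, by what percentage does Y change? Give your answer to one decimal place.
11.0%

For Y = 10X:
If X → X(1 + 0.11)
Then Y → Y · (1 + 0.11)^1
     = Y · 1.1100

Percentage change = ((1 + 0.11)^1 − 1) × 100% = 11.0%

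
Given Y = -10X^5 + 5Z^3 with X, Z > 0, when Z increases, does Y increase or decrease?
Y increases

Taking the partial derivative:
∂Y/∂Z = 15Z^2

∂Y/∂Z = 15Z^2 > 0 (assuming positive values)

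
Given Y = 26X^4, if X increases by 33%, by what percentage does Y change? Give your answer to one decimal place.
212.9%

For Y = 26X^4:
If X → X(1 + 0.33)
Then Y → Y · (1 + 0.33)^4
     ≈ Y · 3.1290

Percentage change = ((1 + 0.33)^4 − 1) × 100% ≈ 212.9%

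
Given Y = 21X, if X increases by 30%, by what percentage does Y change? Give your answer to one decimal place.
30.0%

For Y = 21X:
If X → X(1 + 0.3)
Then Y → Y · (1 + 0.3)^1
     = Y · 1.3000

Percentage change = ((1 + 0.3)^1 − 1) × 100% = 30.0%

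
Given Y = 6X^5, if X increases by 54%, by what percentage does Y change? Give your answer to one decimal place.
766.2%

For Y = 6X^5:
If X → X(1 + 0.54)
Then Y → Y · (1 + 0.54)^5
     ≈ Y · 8.6617

Percentage change = ((1 + 0.54)^5 − 1) × 100% ≈ 766.2%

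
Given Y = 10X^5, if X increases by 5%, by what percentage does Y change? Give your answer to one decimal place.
27.6%

For Y = 10X^5:
If X → X(1 + 0.05)
Then Y → Y · (1 + 0.05)^5
     ≈ Y · 1.2763

Percentage change = ((1 + 0.05)^5 − 1) × 100% ≈ 27.6%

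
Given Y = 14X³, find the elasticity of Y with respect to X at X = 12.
Elasticity = 3

Elasticity = (dY/dX) · (X/Y)

dY/dX = 42·X²
At X = 12: dY/dX = 6048, Y = 24192

Elasticity = 6048 · (12 / 24192) = 3

Interpretation: for a small percentage change in X, the percentage change in Y is approximately 3.00 times as large.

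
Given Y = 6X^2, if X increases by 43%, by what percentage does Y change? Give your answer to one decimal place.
104.5%

For Y = 6X^2:
If X → X(1 + 0.43)
Then Y → Y · (1 + 0.43)^2
     = Y · 2.0449

Percentage change = ((1 + 0.43)^2 − 1) × 100% ≈ 104.5%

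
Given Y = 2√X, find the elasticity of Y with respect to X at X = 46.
Elasticity = 1/2

Elasticity = (dY/dX) · (X/Y)

dY/dX = 1/√X
At X = 46: dY/dX = √46/46, Y = 2·√46

Elasticity = (√46/46) · (46 / (2·√46)) = 1/2

Interpretation: for a small percentage change in X, the percentage change in Y is approximately 0.50 times as large.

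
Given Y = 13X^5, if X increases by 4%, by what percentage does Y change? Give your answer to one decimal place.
21.7%

For Y = 13X^5:
If X → X(1 + 0.04)
Then Y → Y · (1 + 0.04)^5
     ≈ Y · 1.2167

Percentage change = ((1 + 0.04)^5 − 1) × 100% ≈ 21.7%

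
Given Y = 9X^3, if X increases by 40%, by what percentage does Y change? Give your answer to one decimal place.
174.4%

For Y = 9X^3:
If X → X(1 + 0.4)
Then Y → Y · (1 + 0.4)^3
     = Y · 2.7440

Percentage change = ((1 + 0.4)^3 − 1) × 100% = 174.4%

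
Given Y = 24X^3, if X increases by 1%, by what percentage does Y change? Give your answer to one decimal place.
3.0%

For Y = 24X^3:
If X → X(1 + 0.01)
Then Y → Y · (1 + 0.01)^3
     ≈ Y · 1.0303

Percentage change = ((1 + 0.01)^3 − 1) × 100% ≈ 3.0%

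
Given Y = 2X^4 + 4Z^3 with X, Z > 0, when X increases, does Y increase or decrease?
Y increases

Taking the partial derivative:
∂Y/∂X = 8X^3

∂Y/∂X = 8X^3 > 0 (assuming positive values)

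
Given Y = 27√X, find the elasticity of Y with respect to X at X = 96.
Elasticity = 1/2

Elasticity = (dY/dX) · (X/Y)

dY/dX = 27/(2·√X)
At X = 96: dY/dX = 9·√6/16, Y = 108·√6

Elasticity = (9·√6/16) · (96 / (108·√6)) = 1/2

Interpretation: for a small percentage change in X, the percentage change in Y is approximately 0.50 times as large.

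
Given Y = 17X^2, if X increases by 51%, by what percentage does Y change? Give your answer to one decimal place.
128.0%

For Y = 17X^2:
If X → X(1 + 0.51)
Then Y → Y · (1 + 0.51)^2
     = Y · 2.2801

Percentage change = ((1 + 0.51)^2 − 1) × 100% ≈ 128.0%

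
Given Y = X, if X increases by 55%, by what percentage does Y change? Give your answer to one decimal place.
55.0%

For Y = X:
If X → X(1 + 0.55)
Then Y → Y · (1 + 0.55)^1
     = Y · 1.5500

Percentage change = ((1 + 0.55)^1 − 1) × 100% = 55.0%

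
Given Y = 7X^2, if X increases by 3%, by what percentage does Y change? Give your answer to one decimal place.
6.1%

For Y = 7X^2:
If X → X(1 + 0.03)
Then Y → Y · (1 + 0.03)^2
     = Y · 1.0609

Percentage change = ((1 + 0.03)^2 − 1) × 100% ≈ 6.1%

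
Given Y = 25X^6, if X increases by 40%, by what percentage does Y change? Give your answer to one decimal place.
653.0%

For Y = 25X^6:
If X → X(1 + 0.4)
Then Y → Y · (1 + 0.4)^6
     ≈ Y · 7.5295

Percentage change = ((1 + 0.4)^6 − 1) × 100% ≈ 653.0%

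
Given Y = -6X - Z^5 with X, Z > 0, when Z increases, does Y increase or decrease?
Y decreases

Taking the partial derivative:
∂Y/∂Z = -5Z^4

∂Y/∂Z = -5Z^4 < 0 (assuming positive values)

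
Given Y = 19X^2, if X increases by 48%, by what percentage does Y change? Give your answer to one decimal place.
119.0%

For Y = 19X^2:
If X → X(1 + 0.48)
Then Y → Y · (1 + 0.48)^2
     = Y · 2.1904

Percentage change = ((1 + 0.48)^2 − 1) × 100% ≈ 119.0%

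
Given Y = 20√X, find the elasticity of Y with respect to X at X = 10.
Elasticity = 1/2

Elasticity = (dY/dX) · (X/Y)

dY/dX = 10/√X
At X = 10: dY/dX = √10, Y = 20·√10

Elasticity = (√10) · (10 / (20·√10)) = 1/2

Interpretation: for a small percentage change in X, the percentage change in Y is approximately 0.50 times as large.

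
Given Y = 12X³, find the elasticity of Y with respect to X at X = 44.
Elasticity = 3

Elasticity = (dY/dX) · (X/Y)

dY/dX = 36·X²
At X = 44: dY/dX = 69696, Y = 1022208

Elasticity = 69696 · (44 / 1022208) = 3

Interpretation: for a small percentage change in X, the percentage change in Y is approximately 3.00 times as large.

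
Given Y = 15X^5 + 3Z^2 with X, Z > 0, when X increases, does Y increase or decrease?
Y increases

Taking the partial derivative:
∂Y/∂X = 75X^4

∂Y/∂X = 75X^4 > 0 (assuming positive values)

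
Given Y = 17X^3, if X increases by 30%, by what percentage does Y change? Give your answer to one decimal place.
119.7%

For Y = 17X^3:
If X → X(1 + 0.3)
Then Y → Y · (1 + 0.3)^3
     = Y · 2.1970

Percentage change = ((1 + 0.3)^3 − 1) × 100% = 119.7%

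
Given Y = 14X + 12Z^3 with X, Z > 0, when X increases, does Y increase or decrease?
Y increases

Taking the partial derivative:
∂Y/∂X = 14

∂Y/∂X = 14 > 0 (assuming positive values)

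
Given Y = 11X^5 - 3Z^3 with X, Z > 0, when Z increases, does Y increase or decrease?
Y decreases

Taking the partial derivative:
∂Y/∂Z = -9Z^2

∂Y/∂Z = -9Z^2 < 0 (assuming positive values)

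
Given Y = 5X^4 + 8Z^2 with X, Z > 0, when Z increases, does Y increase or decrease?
Y increases

Taking the partial derivative:
∂Y/∂Z = 16Z

∂Y/∂Z = 16Z > 0 (assuming positive values)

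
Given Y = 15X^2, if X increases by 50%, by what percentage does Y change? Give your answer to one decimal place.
125.0%

For Y = 15X^2:
If X → X(1 + 0.5)
Then Y → Y · (1 + 0.5)^2
     = Y · 2.2500

Percentage change = ((1 + 0.5)^2 − 1) × 100% = 125.0%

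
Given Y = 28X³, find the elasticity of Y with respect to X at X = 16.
Elasticity = 3

Elasticity = (dY/dX) · (X/Y)

dY/dX = 84·X²
At X = 16: dY/dX = 21504, Y = 114688

Elasticity = 21504 · (16 / 114688) = 3

Interpretation: for a small percentage change in X, the percentage change in Y is approximately 3.00 times as large.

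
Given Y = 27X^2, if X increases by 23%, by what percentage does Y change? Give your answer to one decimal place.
51.3%

For Y = 27X^2:
If X → X(1 + 0.23)
Then Y → Y · (1 + 0.23)^2
     = Y · 1.5129

Percentage change = ((1 + 0.23)^2 − 1) × 100% ≈ 51.3%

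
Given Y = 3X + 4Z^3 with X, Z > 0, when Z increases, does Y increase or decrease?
Y increases

Taking the partial derivative:
∂Y/∂Z = 12Z^2

∂Y/∂Z = 12Z^2 > 0 (assuming positive values)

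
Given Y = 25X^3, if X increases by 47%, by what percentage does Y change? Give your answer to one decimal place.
217.7%

For Y = 25X^3:
If X → X(1 + 0.47)
Then Y → Y · (1 + 0.47)^3
     ≈ Y · 3.1765

Percentage change = ((1 + 0.47)^3 − 1) × 100% ≈ 217.7%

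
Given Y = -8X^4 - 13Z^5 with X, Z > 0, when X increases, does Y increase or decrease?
Y decreases

Taking the partial derivative:
∂Y/∂X = -32X^3

∂Y/∂X = -32X^3 < 0 (assuming positive values)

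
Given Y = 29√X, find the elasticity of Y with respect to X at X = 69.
Elasticity = 1/2

Elasticity = (dY/dX) · (X/Y)

dY/dX = 29/(2·√X)
At X = 69: dY/dX = 29·√69/138, Y = 29·√69

Elasticity = (29·√69/138) · (69 / (29·√69)) = 1/2

Interpretation: for a small percentage change in X, the percentage change in Y is approximately 0.50 times as large.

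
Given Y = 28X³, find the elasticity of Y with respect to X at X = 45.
Elasticity = 3

Elasticity = (dY/dX) · (X/Y)

dY/dX = 84·X²
At X = 45: dY/dX = 170100, Y = 2551500

Elasticity = 170100 · (45 / 2551500) = 3

Interpretation: for a small percentage change in X, the percentage change in Y is approximately 3.00 times as large.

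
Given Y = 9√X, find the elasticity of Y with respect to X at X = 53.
Elasticity = 1/2

Elasticity = (dY/dX) · (X/Y)

dY/dX = 9/(2·√X)
At X = 53: dY/dX = 9·√53/106, Y = 9·√53

Elasticity = (9·√53/106) · (53 / (9·√53)) = 1/2

Interpretation: for a small percentage change in X, the percentage change in Y is approximately 0.50 times as large.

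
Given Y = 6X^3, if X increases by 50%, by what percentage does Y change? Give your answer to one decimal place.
237.5%

For Y = 6X^3:
If X → X(1 + 0.5)
Then Y → Y · (1 + 0.5)^3
     = Y · 3.3750

Percentage change = ((1 + 0.5)^3 − 1) × 100% = 237.5%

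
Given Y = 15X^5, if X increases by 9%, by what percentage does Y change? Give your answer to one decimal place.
53.9%

For Y = 15X^5:
If X → X(1 + 0.09)
Then Y → Y · (1 + 0.09)^5
     ≈ Y · 1.5386

Percentage change = ((1 + 0.09)^5 − 1) × 100% ≈ 53.9%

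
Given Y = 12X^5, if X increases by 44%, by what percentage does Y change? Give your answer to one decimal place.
519.2%

For Y = 12X^5:
If X → X(1 + 0.44)
Then Y → Y · (1 + 0.44)^5
     ≈ Y · 6.1917

Percentage change = ((1 + 0.44)^5 − 1) × 100% ≈ 519.2%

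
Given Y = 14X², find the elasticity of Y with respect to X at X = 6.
Elasticity = 2

Elasticity = (dY/dX) · (X/Y)

dY/dX = 28·X
At X = 6: dY/dX = 168, Y = 504

Elasticity = 168 · (6 / 504) = 2

Interpretation: for a small percentage change in X, the percentage change in Y is approximately 2.00 times as large.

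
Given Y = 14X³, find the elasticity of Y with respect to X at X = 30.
Elasticity = 3

Elasticity = (dY/dX) · (X/Y)

dY/dX = 42·X²
At X = 30: dY/dX = 37800, Y = 378000

Elasticity = 37800 · (30 / 378000) = 3

Interpretation: for a small percentage change in X, the percentage change in Y is approximately 3.00 times as large.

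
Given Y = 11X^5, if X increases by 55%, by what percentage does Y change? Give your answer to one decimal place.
794.7%

For Y = 11X^5:
If X → X(1 + 0.55)
Then Y → Y · (1 + 0.55)^5
     ≈ Y · 8.9466

Percentage change = ((1 + 0.55)^5 − 1) × 100% ≈ 794.7%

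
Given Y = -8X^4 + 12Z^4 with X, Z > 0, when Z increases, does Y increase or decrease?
Y increases

Taking the partial derivative:
∂Y/∂Z = 48Z^3

∂Y/∂Z = 48Z^3 > 0 (assuming positive values)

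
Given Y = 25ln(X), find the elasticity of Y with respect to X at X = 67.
Elasticity = 1/ln(67) ≈ 0.2378

Elasticity = (dY/dX) · (X/Y)

dY/dX = 25/X
At X = 67: dY/dX = 25/67, Y = 25·ln(67)

Elasticity = (25/67) · (67 / (25·ln(67))) = 1/ln(67) ≈ 0.2378

Interpretation: for a small percentage change in X, the percentage change in Y is approximately 0.24 times as large.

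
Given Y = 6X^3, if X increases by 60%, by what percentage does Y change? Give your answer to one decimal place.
309.6%

For Y = 6X^3:
If X → X(1 + 0.6)
Then Y → Y · (1 + 0.6)^3
     = Y · 4.0960

Percentage change = ((1 + 0.6)^3 − 1) × 100% = 309.6%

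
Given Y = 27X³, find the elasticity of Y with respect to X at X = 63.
Elasticity = 3

Elasticity = (dY/dX) · (X/Y)

dY/dX = 81·X²
At X = 63: dY/dX = 321489, Y = 6751269

Elasticity = 321489 · (63 / 6751269) = 3

Interpretation: for a small percentage change in X, the percentage change in Y is approximately 3.00 times as large.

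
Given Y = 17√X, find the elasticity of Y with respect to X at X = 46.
Elasticity = 1/2

Elasticity = (dY/dX) · (X/Y)

dY/dX = 17/(2·√X)
At X = 46: dY/dX = 17·√46/92, Y = 17·√46

Elasticity = (17·√46/92) · (46 / (17·√46)) = 1/2

Interpretation: for a small percentage change in X, the percentage change in Y is approximately 0.50 times as large.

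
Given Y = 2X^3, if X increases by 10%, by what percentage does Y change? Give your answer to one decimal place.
33.1%

For Y = 2X^3:
If X → X(1 + 0.1)
Then Y → Y · (1 + 0.1)^3
     = Y · 1.3310

Percentage change = ((1 + 0.1)^3 − 1) × 100% = 33.1%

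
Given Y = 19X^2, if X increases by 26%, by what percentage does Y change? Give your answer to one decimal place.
58.8%

For Y = 19X^2:
If X → X(1 + 0.26)
Then Y → Y · (1 + 0.26)^2
     = Y · 1.5876

Percentage change = ((1 + 0.26)^2 − 1) × 100% ≈ 58.8%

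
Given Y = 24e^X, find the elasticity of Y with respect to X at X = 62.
Elasticity = 62

Elasticity = (dY/dX) · (X/Y)

dY/dX = 24·e^X
At X = 62: dY/dX = 24·e^62, Y = 24·e^62

Elasticity = (24·e^62) · (62 / (24·e^62)) = 62

Interpretation: for a small percentage change in X, the percentage change in Y is approximately 62.00 times as large.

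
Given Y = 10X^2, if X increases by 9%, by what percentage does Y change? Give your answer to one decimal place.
18.8%

For Y = 10X^2:
If X → X(1 + 0.09)
Then Y → Y · (1 + 0.09)^2
     = Y · 1.1881

Percentage change = ((1 + 0.09)^2 − 1) × 100% ≈ 18.8%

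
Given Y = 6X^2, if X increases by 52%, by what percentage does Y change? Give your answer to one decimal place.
131.0%

For Y = 6X^2:
If X → X(1 + 0.52)
Then Y → Y · (1 + 0.52)^2
     = Y · 2.3104

Percentage change = ((1 + 0.52)^2 − 1) × 100% ≈ 131.0%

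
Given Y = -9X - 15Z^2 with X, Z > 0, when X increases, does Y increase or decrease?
Y decreases

Taking the partial derivative:
∂Y/∂X = -9

∂Y/∂X = -9 < 0 (assuming positive values)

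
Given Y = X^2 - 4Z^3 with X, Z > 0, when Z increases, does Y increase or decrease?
Y decreases

Taking the partial derivative:
∂Y/∂Z = -12Z^2

∂Y/∂Z = -12Z^2 < 0 (assuming positive values)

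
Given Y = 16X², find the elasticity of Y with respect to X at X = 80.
Elasticity = 2

Elasticity = (dY/dX) · (X/Y)

dY/dX = 32·X
At X = 80: dY/dX = 2560, Y = 102400

Elasticity = 2560 · (80 / 102400) = 2

Interpretation: for a small percentage change in X, the percentage change in Y is approximately 2.00 times as large.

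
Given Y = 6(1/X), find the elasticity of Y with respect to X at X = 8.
Elasticity = -1

Elasticity = (dY/dX) · (X/Y)

dY/dX = -6/X²
At X = 8: dY/dX = -3/32, Y = 3/4

Elasticity = (-3/32) · (8 / (3/4)) = -1

Interpretation: for a small percentage change in X, the percentage change in Y is approximately -1.00 times as large.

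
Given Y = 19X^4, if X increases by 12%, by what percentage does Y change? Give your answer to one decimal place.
57.4%

For Y = 19X^4:
If X → X(1 + 0.12)
Then Y → Y · (1 + 0.12)^4
     ≈ Y · 1.5735

Percentage change = ((1 + 0.12)^4 − 1) × 100% ≈ 57.4%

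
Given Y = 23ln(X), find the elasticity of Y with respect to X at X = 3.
Elasticity = 1/ln(3) ≈ 0.9102

Elasticity = (dY/dX) · (X/Y)

dY/dX = 23/X
At X = 3: dY/dX = 23/3, Y = 23·ln(3)

Elasticity = (23/3) · (3 / (23·ln(3))) = 1/ln(3) ≈ 0.9102

Interpretation: for a small percentage change in X, the percentage change in Y is approximately 0.91 times as large.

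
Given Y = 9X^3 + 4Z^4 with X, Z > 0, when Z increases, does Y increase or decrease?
Y increases

Taking the partial derivative:
∂Y/∂Z = 16Z^3

∂Y/∂Z = 16Z^3 > 0 (assuming positive values)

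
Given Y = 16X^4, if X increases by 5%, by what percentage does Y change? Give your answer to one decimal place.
21.6%

For Y = 16X^4:
If X → X(1 + 0.05)
Then Y → Y · (1 + 0.05)^4
     ≈ Y · 1.2155

Percentage change = ((1 + 0.05)^4 − 1) × 100% ≈ 21.6%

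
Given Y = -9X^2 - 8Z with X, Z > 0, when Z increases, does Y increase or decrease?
Y decreases

Taking the partial derivative:
∂Y/∂Z = -8

∂Y/∂Z = -8 < 0 (assuming positive values)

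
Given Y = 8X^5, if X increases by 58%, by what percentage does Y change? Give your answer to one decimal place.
884.7%

For Y = 8X^5:
If X → X(1 + 0.58)
Then Y → Y · (1 + 0.58)^5
     ≈ Y · 9.8466

Percentage change = ((1 + 0.58)^5 − 1) × 100% ≈ 884.7%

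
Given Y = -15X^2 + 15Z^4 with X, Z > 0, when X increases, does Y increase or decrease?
Y decreases

Taking the partial derivative:
∂Y/∂X = -30X

∂Y/∂X = -30X < 0 (assuming positive values)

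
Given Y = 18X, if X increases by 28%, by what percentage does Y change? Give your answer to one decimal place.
28.0%

For Y = 18X:
If X → X(1 + 0.28)
Then Y → Y · (1 + 0.28)^1
     = Y · 1.2800

Percentage change = ((1 + 0.28)^1 − 1) × 100% = 28.0%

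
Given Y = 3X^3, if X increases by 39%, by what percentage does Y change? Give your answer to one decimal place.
168.6%

For Y = 3X^3:
If X → X(1 + 0.39)
Then Y → Y · (1 + 0.39)^3
     ≈ Y · 2.6856

Percentage change = ((1 + 0.39)^3 − 1) × 100% ≈ 168.6%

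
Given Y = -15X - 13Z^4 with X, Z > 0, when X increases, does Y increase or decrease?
Y decreases

Taking the partial derivative:
∂Y/∂X = -15

∂Y/∂X = -15 < 0 (assuming positive values)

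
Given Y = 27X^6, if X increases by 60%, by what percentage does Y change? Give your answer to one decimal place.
1577.7%

For Y = 27X^6:
If X → X(1 + 0.6)
Then Y → Y · (1 + 0.6)^6
     ≈ Y · 16.7772

Percentage change = ((1 + 0.6)^6 − 1) × 100% ≈ 1577.7%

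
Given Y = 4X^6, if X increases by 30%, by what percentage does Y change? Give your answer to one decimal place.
382.7%

For Y = 4X^6:
If X → X(1 + 0.3)
Then Y → Y · (1 + 0.3)^6
     ≈ Y · 4.8268

Percentage change = ((1 + 0.3)^6 − 1) × 100% ≈ 382.7%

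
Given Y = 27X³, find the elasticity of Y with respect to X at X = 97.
Elasticity = 3

Elasticity = (dY/dX) · (X/Y)

dY/dX = 81·X²
At X = 97: dY/dX = 762129, Y = 24642171

Elasticity = 762129 · (97 / 24642171) = 3

Interpretation: for a small percentage change in X, the percentage change in Y is approximately 3.00 times as large.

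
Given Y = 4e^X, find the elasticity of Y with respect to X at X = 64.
Elasticity = 64

Elasticity = (dY/dX) · (X/Y)

dY/dX = 4·e^X
At X = 64: dY/dX = 4·e^64, Y = 4·e^64

Elasticity = (4·e^64) · (64 / (4·e^64)) = 64

Interpretation: for a small percentage change in X, the percentage change in Y is approximately 64.00 times as large.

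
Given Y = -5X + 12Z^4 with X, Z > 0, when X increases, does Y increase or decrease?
Y decreases

Taking the partial derivative:
∂Y/∂X = -5

∂Y/∂X = -5 < 0 (assuming positive values)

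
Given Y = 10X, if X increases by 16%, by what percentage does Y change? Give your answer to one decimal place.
16.0%

For Y = 10X:
If X → X(1 + 0.16)
Then Y → Y · (1 + 0.16)^1
     = Y · 1.1600

Percentage change = ((1 + 0.16)^1 − 1) × 100% = 16.0%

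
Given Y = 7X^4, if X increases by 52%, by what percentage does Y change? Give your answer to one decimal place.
433.8%

For Y = 7X^4:
If X → X(1 + 0.52)
Then Y → Y · (1 + 0.52)^4
     ≈ Y · 5.3379

Percentage change = ((1 + 0.52)^4 − 1) × 100% ≈ 433.8%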